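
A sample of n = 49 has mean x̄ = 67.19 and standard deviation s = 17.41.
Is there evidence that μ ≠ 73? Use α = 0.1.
One-sample t-test:
H₀: μ = 73
H₁: μ ≠ 73
df = n - 1 = 48
t = (x̄ - μ₀) / (s/√n) = (67.19 - 73) / (17.41/√49) = -2.336
p-value = 0.0237

Since p-value < α = 0.1, we reject H₀.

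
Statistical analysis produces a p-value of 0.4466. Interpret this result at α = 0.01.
Since p = 0.4466 > α = 0.01, fail to reject H₀.
There is insufficient evidence to reject the null hypothesis; the result is not statistically significant at the 0.01 level.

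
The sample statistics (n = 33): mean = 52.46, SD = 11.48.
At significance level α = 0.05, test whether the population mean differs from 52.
One-sample t-test:
H₀: μ = 52
H₁: μ ≠ 52
df = n - 1 = 32
t = (x̄ - μ₀) / (s/√n) = (52.46 - 52) / (11.48/√33) = 0.230
p-value = 0.8194

Since p-value > α = 0.05, we fail to reject H₀.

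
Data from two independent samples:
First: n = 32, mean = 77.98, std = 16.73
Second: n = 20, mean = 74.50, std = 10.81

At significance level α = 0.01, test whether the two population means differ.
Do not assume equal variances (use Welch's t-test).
Welch's two-sample t-test:
H₀: μ₁ = μ₂
H₁: μ₁ ≠ μ₂
s₁²/n₁ = 16.73²/32 = 8.7467,  s₂²/n₂ = 10.81²/20 = 5.8428
SE = √(s₁²/n₁ + s₂²/n₂) = √(8.7467 + 5.8428) = 3.8196
df (Welch-Satterthwaite) = (s₁²/n₁ + s₂²/n₂)² / [(s₁²/n₁)²/(n₁-1) + (s₂²/n₂)²/(n₂-1)] ≈ 49.91
t = (x̄₁ - x̄₂) / SE = (77.98 - 74.50) / 3.8196 = 3.48 / 3.8196 = 0.911
p-value = 0.3666

Since p-value > α = 0.01, we fail to reject H₀.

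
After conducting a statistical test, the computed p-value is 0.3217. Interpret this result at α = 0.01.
Since p = 0.3217 > α = 0.01, fail to reject H₀.
There is insufficient evidence to reject the null hypothesis; the result is not statistically significant at the 0.01 level.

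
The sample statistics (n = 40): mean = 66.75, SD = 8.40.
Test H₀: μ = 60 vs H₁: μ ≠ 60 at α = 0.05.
One-sample t-test:
H₀: μ = 60
H₁: μ ≠ 60
df = n - 1 = 39
t = (x̄ - μ₀) / (s/√n) = (66.75 - 60) / (8.40/√40) = 5.082
p-value < 0.0001

Since p-value < α = 0.05, we reject H₀.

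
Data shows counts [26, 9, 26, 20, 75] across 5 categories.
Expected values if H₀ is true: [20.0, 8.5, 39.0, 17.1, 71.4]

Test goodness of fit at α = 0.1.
Chi-square goodness of fit test:
H₀: observed counts match expected distribution
H₁: observed counts differ from expected distribution
df = k - 1 = 4
χ² = Σ(O - E)²/E
   = (26 - 20.0)²/20.0 + (9 - 8.5)²/8.5 + (26 - 39.0)²/39.0 + (20 - 17.1)²/17.1 + (75 - 71.4)²/71.4
   = 1.800 + 0.029 + 4.333 + 0.492 + 0.182
   = 6.84
p-value = 0.1448

Since p-value > α = 0.1, we fail to reject H₀.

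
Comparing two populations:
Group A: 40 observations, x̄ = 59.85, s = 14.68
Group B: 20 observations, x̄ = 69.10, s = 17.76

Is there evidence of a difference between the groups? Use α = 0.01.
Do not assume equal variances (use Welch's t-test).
Welch's two-sample t-test:
H₀: μ₁ = μ₂
H₁: μ₁ ≠ μ₂
s₁²/n₁ = 14.68²/40 = 5.3876,  s₂²/n₂ = 17.76²/20 = 15.7709
SE = √(s₁²/n₁ + s₂²/n₂) = √(5.3876 + 15.7709) = 4.5998
df (Welch-Satterthwaite) = (s₁²/n₁ + s₂²/n₂)² / [(s₁²/n₁)²/(n₁-1) + (s₂²/n₂)²/(n₂-1)] ≈ 32.36
t = (x̄₁ - x̄₂) / SE = (59.85 - 69.10) / 4.5998 = -9.25 / 4.5998 = -2.011
p-value = 0.0527

Since p-value > α = 0.01, we fail to reject H₀.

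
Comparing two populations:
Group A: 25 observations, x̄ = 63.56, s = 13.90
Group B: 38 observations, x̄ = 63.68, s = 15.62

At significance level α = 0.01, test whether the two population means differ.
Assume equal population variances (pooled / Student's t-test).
Student's two-sample t-test (equal variances):
H₀: μ₁ = μ₂
H₁: μ₁ ≠ μ₂
df = n₁ + n₂ - 2 = 61
Pooled variance s_p² = [(n₁-1)s₁² + (n₂-1)s₂²] / (n₁ + n₂ - 2) = [(24)(13.90²) + (37)(15.62²)] / 61 = 224.0076
SE = √(s_p²(1/n₁ + 1/n₂)) = √(224.0076 × (1/25 + 1/38)) = 3.8542
t = (x̄₁ - x̄₂) / SE = (63.56 - 63.68) / 3.8542 = -0.12 / 3.8542 = -0.031
p-value = 0.9753

Since p-value > α = 0.01, we fail to reject H₀.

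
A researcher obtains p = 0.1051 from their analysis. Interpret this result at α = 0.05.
Since p = 0.1051 > α = 0.05, fail to reject H₀.
There is insufficient evidence to reject the null hypothesis; the result is not statistically significant at the 0.05 level.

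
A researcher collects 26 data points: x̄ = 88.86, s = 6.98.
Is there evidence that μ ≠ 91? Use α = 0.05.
One-sample t-test:
H₀: μ = 91
H₁: μ ≠ 91
df = n - 1 = 25
t = (x̄ - μ₀) / (s/√n) = (88.86 - 91) / (6.98/√26) = -1.563
p-value = 0.1306

Since p-value > α = 0.05, we fail to reject H₀.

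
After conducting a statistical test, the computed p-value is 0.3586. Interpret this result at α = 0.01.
Since p = 0.3586 > α = 0.01, fail to reject H₀.
There is insufficient evidence to reject the null hypothesis; the result is not statistically significant at the 0.01 level.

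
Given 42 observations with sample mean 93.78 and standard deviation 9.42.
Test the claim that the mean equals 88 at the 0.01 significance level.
One-sample t-test:
H₀: μ = 88
H₁: μ ≠ 88
df = n - 1 = 41
t = (x̄ - μ₀) / (s/√n) = (93.78 - 88) / (9.42/√42) = 3.977
p-value = 0.0003

Since p-value < α = 0.01, we reject H₀.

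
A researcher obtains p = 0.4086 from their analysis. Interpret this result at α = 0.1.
Since p = 0.4086 > α = 0.1, fail to reject H₀.
There is insufficient evidence to reject the null hypothesis; the result is not statistically significant at the 0.1 level.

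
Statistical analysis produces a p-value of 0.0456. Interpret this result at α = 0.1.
Since p = 0.0456 < α = 0.1, reject H₀.
There is sufficient evidence to reject the null hypothesis; the result is statistically significant at the 0.1 level.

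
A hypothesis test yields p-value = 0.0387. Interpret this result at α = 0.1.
Since p = 0.0387 < α = 0.1, reject H₀.
There is sufficient evidence to reject the null hypothesis; the result is statistically significant at the 0.1 level.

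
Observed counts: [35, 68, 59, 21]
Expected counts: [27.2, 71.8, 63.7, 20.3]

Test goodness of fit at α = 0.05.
Chi-square goodness of fit test:
H₀: observed counts match expected distribution
H₁: observed counts differ from expected distribution
df = k - 1 = 3
χ² = Σ(O - E)²/E
   = (35 - 27.2)²/27.2 + (68 - 71.8)²/71.8 + (59 - 63.7)²/63.7 + (21 - 20.3)²/20.3
   = 2.237 + 0.201 + 0.347 + 0.024
   = 2.81
p-value = 0.4221

Since p-value > α = 0.05, we fail to reject H₀.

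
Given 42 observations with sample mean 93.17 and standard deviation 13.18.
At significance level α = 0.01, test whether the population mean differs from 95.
One-sample t-test:
H₀: μ = 95
H₁: μ ≠ 95
df = n - 1 = 41
t = (x̄ - μ₀) / (s/√n) = (93.17 - 95) / (13.18/√42) = -0.900
p-value = 0.3735

Since p-value > α = 0.01, we fail to reject H₀.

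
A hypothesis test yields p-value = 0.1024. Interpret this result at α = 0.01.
Since p = 0.1024 > α = 0.01, fail to reject H₀.
There is insufficient evidence to reject the null hypothesis; the result is not statistically significant at the 0.01 level.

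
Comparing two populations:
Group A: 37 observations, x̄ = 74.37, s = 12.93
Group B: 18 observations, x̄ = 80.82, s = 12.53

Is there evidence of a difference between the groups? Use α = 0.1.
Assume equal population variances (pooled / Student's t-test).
Student's two-sample t-test (equal variances):
H₀: μ₁ = μ₂
H₁: μ₁ ≠ μ₂
df = n₁ + n₂ - 2 = 53
Pooled variance s_p² = [(n₁-1)s₁² + (n₂-1)s₂²] / (n₁ + n₂ - 2) = [(36)(12.93²) + (17)(12.53²)] / 53 = 163.9183
SE = √(s_p²(1/n₁ + 1/n₂)) = √(163.9183 × (1/37 + 1/18)) = 3.6792
t = (x̄₁ - x̄₂) / SE = (74.37 - 80.82) / 3.6792 = -6.45 / 3.6792 = -1.753
p-value = 0.0854

Since p-value < α = 0.1, we reject H₀.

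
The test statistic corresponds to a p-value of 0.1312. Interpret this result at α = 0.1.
Since p = 0.1312 > α = 0.1, fail to reject H₀.
There is insufficient evidence to reject the null hypothesis; the result is not statistically significant at the 0.1 level.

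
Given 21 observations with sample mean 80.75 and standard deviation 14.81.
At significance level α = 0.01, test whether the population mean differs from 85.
One-sample t-test:
H₀: μ = 85
H₁: μ ≠ 85
df = n - 1 = 20
t = (x̄ - μ₀) / (s/√n) = (80.75 - 85) / (14.81/√21) = -1.315
p-value = 0.2034

Since p-value > α = 0.01, we fail to reject H₀.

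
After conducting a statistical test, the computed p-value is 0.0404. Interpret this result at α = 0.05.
Since p = 0.0404 < α = 0.05, reject H₀.
There is sufficient evidence to reject the null hypothesis; the result is statistically significant at the 0.05 level.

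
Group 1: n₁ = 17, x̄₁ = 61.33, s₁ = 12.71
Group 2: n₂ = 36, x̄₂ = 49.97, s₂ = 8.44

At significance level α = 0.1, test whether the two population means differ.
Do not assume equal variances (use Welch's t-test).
Welch's two-sample t-test:
H₀: μ₁ = μ₂
H₁: μ₁ ≠ μ₂
s₁²/n₁ = 12.71²/17 = 9.5026,  s₂²/n₂ = 8.44²/36 = 1.9787
SE = √(s₁²/n₁ + s₂²/n₂) = √(9.5026 + 1.9787) = 3.3884
df (Welch-Satterthwaite) = (s₁²/n₁ + s₂²/n₂)² / [(s₁²/n₁)²/(n₁-1) + (s₂²/n₂)²/(n₂-1)] ≈ 22.90
t = (x̄₁ - x̄₂) / SE = (61.33 - 49.97) / 3.3884 = 11.36 / 3.3884 = 3.353
p-value = 0.0028

Since p-value < α = 0.1, we reject H₀.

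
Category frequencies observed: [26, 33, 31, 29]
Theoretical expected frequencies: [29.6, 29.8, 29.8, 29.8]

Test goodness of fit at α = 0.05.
Chi-square goodness of fit test:
H₀: observed counts match expected distribution
H₁: observed counts differ from expected distribution
df = k - 1 = 3
χ² = Σ(O - E)²/E
   = (26 - 29.6)²/29.6 + (33 - 29.8)²/29.8 + (31 - 29.8)²/29.8 + (29 - 29.8)²/29.8
   = 0.438 + 0.344 + 0.048 + 0.021
   = 0.85
p-value = 0.8372

Since p-value > α = 0.05, we fail to reject H₀.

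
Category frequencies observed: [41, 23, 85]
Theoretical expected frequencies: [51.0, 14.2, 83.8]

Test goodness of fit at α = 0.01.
Chi-square goodness of fit test:
H₀: observed counts match expected distribution
H₁: observed counts differ from expected distribution
df = k - 1 = 2
χ² = Σ(O - E)²/E
   = (41 - 51.0)²/51.0 + (23 - 14.2)²/14.2 + (85 - 83.8)²/83.8
   = 1.961 + 5.454 + 0.017
   = 7.43
p-value = 0.0243

Since p-value > α = 0.01, we fail to reject H₀.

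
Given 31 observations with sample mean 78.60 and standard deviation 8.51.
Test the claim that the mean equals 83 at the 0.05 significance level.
One-sample t-test:
H₀: μ = 83
H₁: μ ≠ 83
df = n - 1 = 30
t = (x̄ - μ₀) / (s/√n) = (78.60 - 83) / (8.51/√31) = -2.879
p-value = 0.0073

Since p-value < α = 0.05, we reject H₀.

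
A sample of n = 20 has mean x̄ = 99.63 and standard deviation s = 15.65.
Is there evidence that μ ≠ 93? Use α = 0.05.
One-sample t-test:
H₀: μ = 93
H₁: μ ≠ 93
df = n - 1 = 19
t = (x̄ - μ₀) / (s/√n) = (99.63 - 93) / (15.65/√20) = 1.895
p-value = 0.0735

Since p-value > α = 0.05, we fail to reject H₀.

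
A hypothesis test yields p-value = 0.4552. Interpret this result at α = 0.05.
Since p = 0.4552 > α = 0.05, fail to reject H₀.
There is insufficient evidence to reject the null hypothesis; the result is not statistically significant at the 0.05 level.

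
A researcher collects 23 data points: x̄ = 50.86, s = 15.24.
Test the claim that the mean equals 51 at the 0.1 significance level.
One-sample t-test:
H₀: μ = 51
H₁: μ ≠ 51
df = n - 1 = 22
t = (x̄ - μ₀) / (s/√n) = (50.86 - 51) / (15.24/√23) = -0.044
p-value = 0.9653

Since p-value > α = 0.1, we fail to reject H₀.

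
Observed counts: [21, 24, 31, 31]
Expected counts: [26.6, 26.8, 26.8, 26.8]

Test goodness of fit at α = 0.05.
Chi-square goodness of fit test:
H₀: observed counts match expected distribution
H₁: observed counts differ from expected distribution
df = k - 1 = 3
χ² = Σ(O - E)²/E
   = (21 - 26.6)²/26.6 + (24 - 26.8)²/26.8 + (31 - 26.8)²/26.8 + (31 - 26.8)²/26.8
   = 1.179 + 0.293 + 0.658 + 0.658
   = 2.79
p-value = 0.4255

Since p-value > α = 0.05, we fail to reject H₀.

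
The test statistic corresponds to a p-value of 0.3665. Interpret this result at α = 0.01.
Since p = 0.3665 > α = 0.01, fail to reject H₀.
There is insufficient evidence to reject the null hypothesis; the result is not statistically significant at the 0.01 level.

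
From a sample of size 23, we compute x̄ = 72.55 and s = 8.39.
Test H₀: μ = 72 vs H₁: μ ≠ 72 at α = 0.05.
One-sample t-test:
H₀: μ = 72
H₁: μ ≠ 72
df = n - 1 = 22
t = (x̄ - μ₀) / (s/√n) = (72.55 - 72) / (8.39/√23) = 0.314
p-value = 0.7562

Since p-value > α = 0.05, we fail to reject H₀.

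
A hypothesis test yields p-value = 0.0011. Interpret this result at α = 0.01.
Since p = 0.0011 < α = 0.01, reject H₀.
There is sufficient evidence to reject the null hypothesis; the result is statistically significant at the 0.01 level.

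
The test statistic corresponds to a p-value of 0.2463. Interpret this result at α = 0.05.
Since p = 0.2463 > α = 0.05, fail to reject H₀.
There is insufficient evidence to reject the null hypothesis; the result is not statistically significant at the 0.05 level.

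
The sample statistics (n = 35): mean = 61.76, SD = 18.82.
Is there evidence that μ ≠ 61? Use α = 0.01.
One-sample t-test:
H₀: μ = 61
H₁: μ ≠ 61
df = n - 1 = 34
t = (x̄ - μ₀) / (s/√n) = (61.76 - 61) / (18.82/√35) = 0.239
p-value = 0.8126

Since p-value > α = 0.01, we fail to reject H₀.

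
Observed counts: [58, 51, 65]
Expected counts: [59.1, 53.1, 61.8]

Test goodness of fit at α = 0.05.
Chi-square goodness of fit test:
H₀: observed counts match expected distribution
H₁: observed counts differ from expected distribution
df = k - 1 = 2
χ² = Σ(O - E)²/E
   = (58 - 59.1)²/59.1 + (51 - 53.1)²/53.1 + (65 - 61.8)²/61.8
   = 0.020 + 0.083 + 0.166
   = 0.27
p-value = 0.8741

Since p-value > α = 0.05, we fail to reject H₀.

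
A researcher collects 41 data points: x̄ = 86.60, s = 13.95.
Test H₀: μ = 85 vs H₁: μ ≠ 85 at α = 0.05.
One-sample t-test:
H₀: μ = 85
H₁: μ ≠ 85
df = n - 1 = 40
t = (x̄ - μ₀) / (s/√n) = (86.60 - 85) / (13.95/√41) = 0.734
p-value = 0.4670

Since p-value > α = 0.05, we fail to reject H₀.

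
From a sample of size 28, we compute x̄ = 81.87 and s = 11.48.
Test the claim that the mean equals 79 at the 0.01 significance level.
One-sample t-test:
H₀: μ = 79
H₁: μ ≠ 79
df = n - 1 = 27
t = (x̄ - μ₀) / (s/√n) = (81.87 - 79) / (11.48/√28) = 1.323
p-value = 0.1970

Since p-value > α = 0.01, we fail to reject H₀.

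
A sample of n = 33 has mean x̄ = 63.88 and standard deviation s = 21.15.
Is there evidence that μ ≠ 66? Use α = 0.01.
One-sample t-test:
H₀: μ = 66
H₁: μ ≠ 66
df = n - 1 = 32
t = (x̄ - μ₀) / (s/√n) = (63.88 - 66) / (21.15/√33) = -0.576
p-value = 0.5688

Since p-value > α = 0.01, we fail to reject H₀.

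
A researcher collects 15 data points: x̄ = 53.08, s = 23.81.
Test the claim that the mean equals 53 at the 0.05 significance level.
One-sample t-test:
H₀: μ = 53
H₁: μ ≠ 53
df = n - 1 = 14
t = (x̄ - μ₀) / (s/√n) = (53.08 - 53) / (23.81/√15) = 0.013
p-value = 0.9898

Since p-value > α = 0.05, we fail to reject H₀.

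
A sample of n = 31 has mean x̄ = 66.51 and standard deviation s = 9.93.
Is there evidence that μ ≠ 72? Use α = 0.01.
One-sample t-test:
H₀: μ = 72
H₁: μ ≠ 72
df = n - 1 = 30
t = (x̄ - μ₀) / (s/√n) = (66.51 - 72) / (9.93/√31) = -3.078
p-value = 0.0044

Since p-value < α = 0.01, we reject H₀.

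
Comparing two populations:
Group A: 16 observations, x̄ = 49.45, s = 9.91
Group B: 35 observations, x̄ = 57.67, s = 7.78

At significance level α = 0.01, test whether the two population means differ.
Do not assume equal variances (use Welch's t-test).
Welch's two-sample t-test:
H₀: μ₁ = μ₂
H₁: μ₁ ≠ μ₂
s₁²/n₁ = 9.91²/16 = 6.1380,  s₂²/n₂ = 7.78²/35 = 1.7294
SE = √(s₁²/n₁ + s₂²/n₂) = √(6.1380 + 1.7294) = 2.8049
df (Welch-Satterthwaite) = (s₁²/n₁ + s₂²/n₂)² / [(s₁²/n₁)²/(n₁-1) + (s₂²/n₂)²/(n₂-1)] ≈ 23.81
t = (x̄₁ - x̄₂) / SE = (49.45 - 57.67) / 2.8049 = -8.22 / 2.8049 = -2.931
p-value = 0.0074

Since p-value < α = 0.01, we reject H₀.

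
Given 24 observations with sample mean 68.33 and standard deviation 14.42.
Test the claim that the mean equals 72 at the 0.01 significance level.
One-sample t-test:
H₀: μ = 72
H₁: μ ≠ 72
df = n - 1 = 23
t = (x̄ - μ₀) / (s/√n) = (68.33 - 72) / (14.42/√24) = -1.247
p-value = 0.2250

Since p-value > α = 0.01, we fail to reject H₀.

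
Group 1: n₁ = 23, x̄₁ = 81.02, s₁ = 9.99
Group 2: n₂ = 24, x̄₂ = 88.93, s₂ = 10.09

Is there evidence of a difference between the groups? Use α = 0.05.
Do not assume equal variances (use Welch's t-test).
Welch's two-sample t-test:
H₀: μ₁ = μ₂
H₁: μ₁ ≠ μ₂
s₁²/n₁ = 9.99²/23 = 4.3391,  s₂²/n₂ = 10.09²/24 = 4.2420
SE = √(s₁²/n₁ + s₂²/n₂) = √(4.3391 + 4.2420) = 2.9294
df (Welch-Satterthwaite) = (s₁²/n₁ + s₂²/n₂)² / [(s₁²/n₁)²/(n₁-1) + (s₂²/n₂)²/(n₂-1)] ≈ 44.95
t = (x̄₁ - x̄₂) / SE = (81.02 - 88.93) / 2.9294 = -7.91 / 2.9294 = -2.700
p-value = 0.0097

Since p-value < α = 0.05, we reject H₀.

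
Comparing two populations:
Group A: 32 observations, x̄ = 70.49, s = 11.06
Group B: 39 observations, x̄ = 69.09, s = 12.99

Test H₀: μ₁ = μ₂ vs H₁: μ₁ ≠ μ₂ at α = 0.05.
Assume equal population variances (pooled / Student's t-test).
Student's two-sample t-test (equal variances):
H₀: μ₁ = μ₂
H₁: μ₁ ≠ μ₂
df = n₁ + n₂ - 2 = 69
Pooled variance s_p² = [(n₁-1)s₁² + (n₂-1)s₂²] / (n₁ + n₂ - 2) = [(31)(11.06²) + (38)(12.99²)] / 69 = 147.8863
SE = √(s_p²(1/n₁ + 1/n₂)) = √(147.8863 × (1/32 + 1/39)) = 2.9006
t = (x̄₁ - x̄₂) / SE = (70.49 - 69.09) / 2.9006 = 1.40 / 2.9006 = 0.483
p-value = 0.6309

Since p-value > α = 0.05, we fail to reject H₀.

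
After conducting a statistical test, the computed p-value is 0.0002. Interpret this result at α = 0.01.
Since p = 0.0002 < α = 0.01, reject H₀.
There is sufficient evidence to reject the null hypothesis; the result is statistically significant at the 0.01 level.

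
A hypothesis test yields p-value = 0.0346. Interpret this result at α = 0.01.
Since p = 0.0346 > α = 0.01, fail to reject H₀.
There is insufficient evidence to reject the null hypothesis; the result is not statistically significant at the 0.01 level.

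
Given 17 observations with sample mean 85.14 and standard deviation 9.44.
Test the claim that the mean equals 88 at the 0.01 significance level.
One-sample t-test:
H₀: μ = 88
H₁: μ ≠ 88
df = n - 1 = 16
t = (x̄ - μ₀) / (s/√n) = (85.14 - 88) / (9.44/√17) = -1.249
p-value = 0.2296

Since p-value > α = 0.01, we fail to reject H₀.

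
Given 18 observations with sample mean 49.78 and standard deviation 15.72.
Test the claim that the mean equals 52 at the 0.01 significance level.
One-sample t-test:
H₀: μ = 52
H₁: μ ≠ 52
df = n - 1 = 17
t = (x̄ - μ₀) / (s/√n) = (49.78 - 52) / (15.72/√18) = -0.599
p-value = 0.5570

Since p-value > α = 0.01, we fail to reject H₀.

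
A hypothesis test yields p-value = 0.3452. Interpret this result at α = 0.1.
Since p = 0.3452 > α = 0.1, fail to reject H₀.
There is insufficient evidence to reject the null hypothesis; the result is not statistically significant at the 0.1 level.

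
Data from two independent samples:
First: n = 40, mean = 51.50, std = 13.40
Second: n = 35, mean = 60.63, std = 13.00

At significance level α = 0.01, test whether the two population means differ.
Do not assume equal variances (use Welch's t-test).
Welch's two-sample t-test:
H₀: μ₁ = μ₂
H₁: μ₁ ≠ μ₂
s₁²/n₁ = 13.40²/40 = 4.4890,  s₂²/n₂ = 13.00²/35 = 4.8286
SE = √(s₁²/n₁ + s₂²/n₂) = √(4.4890 + 4.8286) = 3.0525
df (Welch-Satterthwaite) = (s₁²/n₁ + s₂²/n₂)² / [(s₁²/n₁)²/(n₁-1) + (s₂²/n₂)²/(n₂-1)] ≈ 72.20
t = (x̄₁ - x̄₂) / SE = (51.50 - 60.63) / 3.0525 = -9.13 / 3.0525 = -2.991
p-value = 0.0038

Since p-value < α = 0.01, we reject H₀.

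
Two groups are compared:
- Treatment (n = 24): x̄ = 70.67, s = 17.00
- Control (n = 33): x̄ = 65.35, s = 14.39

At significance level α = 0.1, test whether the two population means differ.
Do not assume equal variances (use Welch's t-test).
Welch's two-sample t-test:
H₀: μ₁ = μ₂
H₁: μ₁ ≠ μ₂
s₁²/n₁ = 17.00²/24 = 12.0417,  s₂²/n₂ = 14.39²/33 = 6.2749
SE = √(s₁²/n₁ + s₂²/n₂) = √(12.0417 + 6.2749) = 4.2798
df (Welch-Satterthwaite) = (s₁²/n₁ + s₂²/n₂)² / [(s₁²/n₁)²/(n₁-1) + (s₂²/n₂)²/(n₂-1)] ≈ 44.53
t = (x̄₁ - x̄₂) / SE = (70.67 - 65.35) / 4.2798 = 5.32 / 4.2798 = 1.243
p-value = 0.2204

Since p-value > α = 0.1, we fail to reject H₀.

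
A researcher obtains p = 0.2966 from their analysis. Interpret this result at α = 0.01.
Since p = 0.2966 > α = 0.01, fail to reject H₀.
There is insufficient evidence to reject the null hypothesis; the result is not statistically significant at the 0.01 level.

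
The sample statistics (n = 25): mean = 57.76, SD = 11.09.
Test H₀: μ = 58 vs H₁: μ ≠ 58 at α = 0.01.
One-sample t-test:
H₀: μ = 58
H₁: μ ≠ 58
df = n - 1 = 24
t = (x̄ - μ₀) / (s/√n) = (57.76 - 58) / (11.09/√25) = -0.108
p-value = 0.9147

Since p-value > α = 0.01, we fail to reject H₀.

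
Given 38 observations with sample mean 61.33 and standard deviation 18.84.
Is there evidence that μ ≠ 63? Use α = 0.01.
One-sample t-test:
H₀: μ = 63
H₁: μ ≠ 63
df = n - 1 = 37
t = (x̄ - μ₀) / (s/√n) = (61.33 - 63) / (18.84/√38) = -0.546
p-value = 0.5881

Since p-value > α = 0.01, we fail to reject H₀.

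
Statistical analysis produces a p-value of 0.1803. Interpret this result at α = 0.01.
Since p = 0.1803 > α = 0.01, fail to reject H₀.
There is insufficient evidence to reject the null hypothesis; the result is not statistically significant at the 0.01 level.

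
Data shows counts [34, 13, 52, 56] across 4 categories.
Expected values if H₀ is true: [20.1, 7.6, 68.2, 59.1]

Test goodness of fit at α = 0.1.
Chi-square goodness of fit test:
H₀: observed counts match expected distribution
H₁: observed counts differ from expected distribution
df = k - 1 = 3
χ² = Σ(O - E)²/E
   = (34 - 20.1)²/20.1 + (13 - 7.6)²/7.6 + (52 - 68.2)²/68.2 + (56 - 59.1)²/59.1
   = 9.612 + 3.837 + 3.848 + 0.163
   = 17.46
p-value = 0.0006

Since p-value < α = 0.1, we reject H₀.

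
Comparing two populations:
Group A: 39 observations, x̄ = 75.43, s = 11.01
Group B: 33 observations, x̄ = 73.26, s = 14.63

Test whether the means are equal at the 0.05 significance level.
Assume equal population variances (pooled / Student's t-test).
Student's two-sample t-test (equal variances):
H₀: μ₁ = μ₂
H₁: μ₁ ≠ μ₂
df = n₁ + n₂ - 2 = 70
Pooled variance s_p² = [(n₁-1)s₁² + (n₂-1)s₂²] / (n₁ + n₂ - 2) = [(38)(11.01²) + (32)(14.63²)] / 70 = 163.6506
SE = √(s_p²(1/n₁ + 1/n₂)) = √(163.6506 × (1/39 + 1/33)) = 3.0258
t = (x̄₁ - x̄₂) / SE = (75.43 - 73.26) / 3.0258 = 2.17 / 3.0258 = 0.717
p-value = 0.4757

Since p-value > α = 0.05, we fail to reject H₀.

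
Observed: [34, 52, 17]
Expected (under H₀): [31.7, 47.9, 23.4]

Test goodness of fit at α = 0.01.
Chi-square goodness of fit test:
H₀: observed counts match expected distribution
H₁: observed counts differ from expected distribution
df = k - 1 = 2
χ² = Σ(O - E)²/E
   = (34 - 31.7)²/31.7 + (52 - 47.9)²/47.9 + (17 - 23.4)²/23.4
   = 0.167 + 0.351 + 1.750
   = 2.27
p-value = 0.3217

Since p-value > α = 0.01, we fail to reject H₀.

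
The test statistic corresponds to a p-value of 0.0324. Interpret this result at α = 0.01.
Since p = 0.0324 > α = 0.01, fail to reject H₀.
There is insufficient evidence to reject the null hypothesis; the result is not statistically significant at the 0.01 level.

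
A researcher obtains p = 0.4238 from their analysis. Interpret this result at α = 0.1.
Since p = 0.4238 > α = 0.1, fail to reject H₀.
There is insufficient evidence to reject the null hypothesis; the result is not statistically significant at the 0.1 level.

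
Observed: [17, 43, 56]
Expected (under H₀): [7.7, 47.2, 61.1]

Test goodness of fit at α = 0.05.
Chi-square goodness of fit test:
H₀: observed counts match expected distribution
H₁: observed counts differ from expected distribution
df = k - 1 = 2
χ² = Σ(O - E)²/E
   = (17 - 7.7)²/7.7 + (43 - 47.2)²/47.2 + (56 - 61.1)²/61.1
   = 11.232 + 0.374 + 0.426
   = 12.03
p-value = 0.0024

Since p-value < α = 0.05, we reject H₀.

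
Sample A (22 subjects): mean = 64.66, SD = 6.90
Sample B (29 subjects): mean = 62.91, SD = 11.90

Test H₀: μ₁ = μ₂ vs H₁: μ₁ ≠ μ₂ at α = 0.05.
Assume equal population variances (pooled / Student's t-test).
Student's two-sample t-test (equal variances):
H₀: μ₁ = μ₂
H₁: μ₁ ≠ μ₂
df = n₁ + n₂ - 2 = 49
Pooled variance s_p² = [(n₁-1)s₁² + (n₂-1)s₂²] / (n₁ + n₂ - 2) = [(21)(6.90²) + (28)(11.90²)] / 49 = 101.3243
SE = √(s_p²(1/n₁ + 1/n₂)) = √(101.3243 × (1/22 + 1/29)) = 2.8460
t = (x̄₁ - x̄₂) / SE = (64.66 - 62.91) / 2.8460 = 1.75 / 2.8460 = 0.615
p-value = 0.5415

Since p-value > α = 0.05, we fail to reject H₀.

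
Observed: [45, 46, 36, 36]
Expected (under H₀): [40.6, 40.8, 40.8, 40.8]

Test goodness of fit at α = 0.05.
Chi-square goodness of fit test:
H₀: observed counts match expected distribution
H₁: observed counts differ from expected distribution
df = k - 1 = 3
χ² = Σ(O - E)²/E
   = (45 - 40.6)²/40.6 + (46 - 40.8)²/40.8 + (36 - 40.8)²/40.8 + (36 - 40.8)²/40.8
   = 0.477 + 0.663 + 0.565 + 0.565
   = 2.27
p-value = 0.5185

Since p-value > α = 0.05, we fail to reject H₀.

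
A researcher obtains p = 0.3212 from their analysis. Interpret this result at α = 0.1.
Since p = 0.3212 > α = 0.1, fail to reject H₀.
There is insufficient evidence to reject the null hypothesis; the result is not statistically significant at the 0.1 level.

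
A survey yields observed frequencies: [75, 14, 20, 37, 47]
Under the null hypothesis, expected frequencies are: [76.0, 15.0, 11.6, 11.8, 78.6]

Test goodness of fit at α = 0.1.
Chi-square goodness of fit test:
H₀: observed counts match expected distribution
H₁: observed counts differ from expected distribution
df = k - 1 = 4
χ² = Σ(O - E)²/E
   = (75 - 76.0)²/76.0 + (14 - 15.0)²/15.0 + (20 - 11.6)²/11.6 + (37 - 11.8)²/11.8 + (47 - 78.6)²/78.6
   = 0.013 + 0.067 + 6.083 + 53.817 + 12.704
   = 72.68
p-value < 0.0001

Since p-value < α = 0.1, we reject H₀.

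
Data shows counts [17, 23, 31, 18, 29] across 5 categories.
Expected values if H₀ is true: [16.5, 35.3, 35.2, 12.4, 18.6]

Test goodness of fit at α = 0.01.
Chi-square goodness of fit test:
H₀: observed counts match expected distribution
H₁: observed counts differ from expected distribution
df = k - 1 = 4
χ² = Σ(O - E)²/E
   = (17 - 16.5)²/16.5 + (23 - 35.3)²/35.3 + (31 - 35.2)²/35.2 + (18 - 12.4)²/12.4 + (29 - 18.6)²/18.6
   = 0.015 + 4.286 + 0.501 + 2.529 + 5.815
   = 13.15
p-value = 0.0106

Since p-value > α = 0.01, we fail to reject H₀.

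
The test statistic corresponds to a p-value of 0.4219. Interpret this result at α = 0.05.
Since p = 0.4219 > α = 0.05, fail to reject H₀.
There is insufficient evidence to reject the null hypothesis; the result is not statistically significant at the 0.05 level.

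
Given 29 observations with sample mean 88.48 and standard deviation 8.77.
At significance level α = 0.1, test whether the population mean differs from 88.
One-sample t-test:
H₀: μ = 88
H₁: μ ≠ 88
df = n - 1 = 28
t = (x̄ - μ₀) / (s/√n) = (88.48 - 88) / (8.77/√29) = 0.295
p-value = 0.7704

Since p-value > α = 0.1, we fail to reject H₀.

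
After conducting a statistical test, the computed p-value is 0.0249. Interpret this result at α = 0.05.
Since p = 0.0249 < α = 0.05, reject H₀.
There is sufficient evidence to reject the null hypothesis; the result is statistically significant at the 0.05 level.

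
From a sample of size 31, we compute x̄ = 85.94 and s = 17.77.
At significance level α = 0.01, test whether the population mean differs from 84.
One-sample t-test:
H₀: μ = 84
H₁: μ ≠ 84
df = n - 1 = 30
t = (x̄ - μ₀) / (s/√n) = (85.94 - 84) / (17.77/√31) = 0.608
p-value = 0.5479

Since p-value > α = 0.01, we fail to reject H₀.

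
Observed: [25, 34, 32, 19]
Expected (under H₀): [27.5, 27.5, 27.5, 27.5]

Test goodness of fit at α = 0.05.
Chi-square goodness of fit test:
H₀: observed counts match expected distribution
H₁: observed counts differ from expected distribution
df = k - 1 = 3
χ² = Σ(O - E)²/E
   = (25 - 27.5)²/27.5 + (34 - 27.5)²/27.5 + (32 - 27.5)²/27.5 + (19 - 27.5)²/27.5
   = 0.227 + 1.536 + 0.736 + 2.627
   = 5.13
p-value = 0.1627

Since p-value > α = 0.05, we fail to reject H₀.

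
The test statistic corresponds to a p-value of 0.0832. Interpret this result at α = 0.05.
Since p = 0.0832 > α = 0.05, fail to reject H₀.
There is insufficient evidence to reject the null hypothesis; the result is not statistically significant at the 0.05 level.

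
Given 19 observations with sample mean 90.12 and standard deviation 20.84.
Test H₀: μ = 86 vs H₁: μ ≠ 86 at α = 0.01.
One-sample t-test:
H₀: μ = 86
H₁: μ ≠ 86
df = n - 1 = 18
t = (x̄ - μ₀) / (s/√n) = (90.12 - 86) / (20.84/√19) = 0.862
p-value = 0.4002

Since p-value > α = 0.01, we fail to reject H₀.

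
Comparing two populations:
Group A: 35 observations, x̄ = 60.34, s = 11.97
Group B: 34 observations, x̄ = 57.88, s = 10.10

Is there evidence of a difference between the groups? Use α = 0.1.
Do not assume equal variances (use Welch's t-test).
Welch's two-sample t-test:
H₀: μ₁ = μ₂
H₁: μ₁ ≠ μ₂
s₁²/n₁ = 11.97²/35 = 4.0937,  s₂²/n₂ = 10.10²/34 = 3.0003
SE = √(s₁²/n₁ + s₂²/n₂) = √(4.0937 + 3.0003) = 2.6635
df (Welch-Satterthwaite) = (s₁²/n₁ + s₂²/n₂)² / [(s₁²/n₁)²/(n₁-1) + (s₂²/n₂)²/(n₂-1)] ≈ 65.73
t = (x̄₁ - x̄₂) / SE = (60.34 - 57.88) / 2.6635 = 2.46 / 2.6635 = 0.924
p-value = 0.3591

Since p-value > α = 0.1, we fail to reject H₀.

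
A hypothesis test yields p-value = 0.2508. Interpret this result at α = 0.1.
Since p = 0.2508 > α = 0.1, fail to reject H₀.
There is insufficient evidence to reject the null hypothesis; the result is not statistically significant at the 0.1 level.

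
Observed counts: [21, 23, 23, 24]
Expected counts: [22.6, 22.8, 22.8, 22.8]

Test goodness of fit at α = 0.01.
Chi-square goodness of fit test:
H₀: observed counts match expected distribution
H₁: observed counts differ from expected distribution
df = k - 1 = 3
χ² = Σ(O - E)²/E
   = (21 - 22.6)²/22.6 + (23 - 22.8)²/22.8 + (23 - 22.8)²/22.8 + (24 - 22.8)²/22.8
   = 0.113 + 0.002 + 0.002 + 0.063
   = 0.18
p-value = 0.9808

Since p-value > α = 0.01, we fail to reject H₀.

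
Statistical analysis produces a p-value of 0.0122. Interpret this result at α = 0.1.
Since p = 0.0122 < α = 0.1, reject H₀.
There is sufficient evidence to reject the null hypothesis; the result is statistically significant at the 0.1 level.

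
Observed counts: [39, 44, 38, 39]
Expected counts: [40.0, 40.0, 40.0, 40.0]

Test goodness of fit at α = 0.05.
Chi-square goodness of fit test:
H₀: observed counts match expected distribution
H₁: observed counts differ from expected distribution
df = k - 1 = 3
χ² = Σ(O - E)²/E
   = (39 - 40.0)²/40.0 + (44 - 40.0)²/40.0 + (38 - 40.0)²/40.0 + (39 - 40.0)²/40.0
   = 0.025 + 0.400 + 0.100 + 0.025
   = 0.55
p-value = 0.9078

Since p-value > α = 0.05, we fail to reject H₀.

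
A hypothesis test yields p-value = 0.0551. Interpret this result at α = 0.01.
Since p = 0.0551 > α = 0.01, fail to reject H₀.
There is insufficient evidence to reject the null hypothesis; the result is not statistically significant at the 0.01 level.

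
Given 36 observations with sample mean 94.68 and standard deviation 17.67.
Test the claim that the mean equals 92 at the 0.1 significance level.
One-sample t-test:
H₀: μ = 92
H₁: μ ≠ 92
df = n - 1 = 35
t = (x̄ - μ₀) / (s/√n) = (94.68 - 92) / (17.67/√36) = 0.910
p-value = 0.3690

Since p-value > α = 0.1, we fail to reject H₀.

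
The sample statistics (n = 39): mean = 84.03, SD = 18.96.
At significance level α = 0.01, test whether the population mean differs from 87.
One-sample t-test:
H₀: μ = 87
H₁: μ ≠ 87
df = n - 1 = 38
t = (x̄ - μ₀) / (s/√n) = (84.03 - 87) / (18.96/√39) = -0.978
p-value = 0.3341

Since p-value > α = 0.01, we fail to reject H₀.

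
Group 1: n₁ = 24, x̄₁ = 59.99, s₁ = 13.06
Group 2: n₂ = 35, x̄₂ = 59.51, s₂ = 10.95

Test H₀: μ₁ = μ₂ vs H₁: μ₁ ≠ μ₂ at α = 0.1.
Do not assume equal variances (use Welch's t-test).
Welch's two-sample t-test:
H₀: μ₁ = μ₂
H₁: μ₁ ≠ μ₂
s₁²/n₁ = 13.06²/24 = 7.1068,  s₂²/n₂ = 10.95²/35 = 3.4258
SE = √(s₁²/n₁ + s₂²/n₂) = √(7.1068 + 3.4258) = 3.2454
df (Welch-Satterthwaite) = (s₁²/n₁ + s₂²/n₂)² / [(s₁²/n₁)²/(n₁-1) + (s₂²/n₂)²/(n₂-1)] ≈ 43.66
t = (x̄₁ - x̄₂) / SE = (59.99 - 59.51) / 3.2454 = 0.48 / 3.2454 = 0.148
p-value = 0.8831

Since p-value > α = 0.1, we fail to reject H₀.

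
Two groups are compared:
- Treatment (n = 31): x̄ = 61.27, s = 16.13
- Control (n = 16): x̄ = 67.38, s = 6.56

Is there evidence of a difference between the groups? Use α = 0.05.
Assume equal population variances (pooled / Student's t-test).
Student's two-sample t-test (equal variances):
H₀: μ₁ = μ₂
H₁: μ₁ ≠ μ₂
df = n₁ + n₂ - 2 = 45
Pooled variance s_p² = [(n₁-1)s₁² + (n₂-1)s₂²] / (n₁ + n₂ - 2) = [(30)(16.13²) + (15)(6.56²)] / 45 = 187.7958
SE = √(s_p²(1/n₁ + 1/n₂)) = √(187.7958 × (1/31 + 1/16)) = 4.2184
t = (x̄₁ - x̄₂) / SE = (61.27 - 67.38) / 4.2184 = -6.11 / 4.2184 = -1.448
p-value = 0.1544

Since p-value > α = 0.05, we fail to reject H₀.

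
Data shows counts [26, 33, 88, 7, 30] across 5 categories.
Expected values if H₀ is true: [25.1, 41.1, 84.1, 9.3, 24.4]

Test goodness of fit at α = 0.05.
Chi-square goodness of fit test:
H₀: observed counts match expected distribution
H₁: observed counts differ from expected distribution
df = k - 1 = 4
χ² = Σ(O - E)²/E
   = (26 - 25.1)²/25.1 + (33 - 41.1)²/41.1 + (88 - 84.1)²/84.1 + (7 - 9.3)²/9.3 + (30 - 24.4)²/24.4
   = 0.032 + 1.596 + 0.181 + 0.569 + 1.285
   = 3.66
p-value = 0.4535

Since p-value > α = 0.05, we fail to reject H₀.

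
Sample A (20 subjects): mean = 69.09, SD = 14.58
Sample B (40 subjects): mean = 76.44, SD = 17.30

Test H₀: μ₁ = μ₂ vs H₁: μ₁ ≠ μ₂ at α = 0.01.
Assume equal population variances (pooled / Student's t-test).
Student's two-sample t-test (equal variances):
H₀: μ₁ = μ₂
H₁: μ₁ ≠ μ₂
df = n₁ + n₂ - 2 = 58
Pooled variance s_p² = [(n₁-1)s₁² + (n₂-1)s₂²] / (n₁ + n₂ - 2) = [(19)(14.58²) + (39)(17.30²)] / 58 = 270.8838
SE = √(s_p²(1/n₁ + 1/n₂)) = √(270.8838 × (1/20 + 1/40)) = 4.5074
t = (x̄₁ - x̄₂) / SE = (69.09 - 76.44) / 4.5074 = -7.35 / 4.5074 = -1.631
p-value = 0.1084

Since p-value > α = 0.01, we fail to reject H₀.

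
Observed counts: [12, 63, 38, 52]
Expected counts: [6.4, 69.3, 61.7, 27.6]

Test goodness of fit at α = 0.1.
Chi-square goodness of fit test:
H₀: observed counts match expected distribution
H₁: observed counts differ from expected distribution
df = k - 1 = 3
χ² = Σ(O - E)²/E
   = (12 - 6.4)²/6.4 + (63 - 69.3)²/69.3 + (38 - 61.7)²/61.7 + (52 - 27.6)²/27.6
   = 4.900 + 0.573 + 9.104 + 21.571
   = 36.15
p-value < 0.0001

Since p-value < α = 0.1, we reject H₀.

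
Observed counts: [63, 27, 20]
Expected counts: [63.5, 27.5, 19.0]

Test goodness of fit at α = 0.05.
Chi-square goodness of fit test:
H₀: observed counts match expected distribution
H₁: observed counts differ from expected distribution
df = k - 1 = 2
χ² = Σ(O - E)²/E
   = (63 - 63.5)²/63.5 + (27 - 27.5)²/27.5 + (20 - 19.0)²/19.0
   = 0.004 + 0.009 + 0.053
   = 0.07
p-value = 0.9677

Since p-value > α = 0.05, we fail to reject H₀.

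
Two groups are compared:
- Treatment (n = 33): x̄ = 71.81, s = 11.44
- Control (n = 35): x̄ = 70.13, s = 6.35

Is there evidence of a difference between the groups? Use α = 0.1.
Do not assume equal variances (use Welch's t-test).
Welch's two-sample t-test:
H₀: μ₁ = μ₂
H₁: μ₁ ≠ μ₂
s₁²/n₁ = 11.44²/33 = 3.9659,  s₂²/n₂ = 6.35²/35 = 1.1521
SE = √(s₁²/n₁ + s₂²/n₂) = √(3.9659 + 1.1521) = 2.2623
df (Welch-Satterthwaite) = (s₁²/n₁ + s₂²/n₂)² / [(s₁²/n₁)²/(n₁-1) + (s₂²/n₂)²/(n₂-1)] ≈ 49.37
t = (x̄₁ - x̄₂) / SE = (71.81 - 70.13) / 2.2623 = 1.68 / 2.2623 = 0.743
p-value = 0.4612

Since p-value > α = 0.1, we fail to reject H₀.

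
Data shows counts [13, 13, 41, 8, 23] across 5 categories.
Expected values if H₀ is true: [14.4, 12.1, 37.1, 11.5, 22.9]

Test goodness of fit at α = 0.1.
Chi-square goodness of fit test:
H₀: observed counts match expected distribution
H₁: observed counts differ from expected distribution
df = k - 1 = 4
χ² = Σ(O - E)²/E
   = (13 - 14.4)²/14.4 + (13 - 12.1)²/12.1 + (41 - 37.1)²/37.1 + (8 - 11.5)²/11.5 + (23 - 22.9)²/22.9
   = 0.136 + 0.067 + 0.410 + 1.065 + 0.000
   = 1.68
p-value = 0.7946

Since p-value > α = 0.1, we fail to reject H₀.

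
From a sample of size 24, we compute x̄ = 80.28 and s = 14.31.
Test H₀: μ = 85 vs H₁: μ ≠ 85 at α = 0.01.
One-sample t-test:
H₀: μ = 85
H₁: μ ≠ 85
df = n - 1 = 23
t = (x̄ - μ₀) / (s/√n) = (80.28 - 85) / (14.31/√24) = -1.616
p-value = 0.1198

Since p-value > α = 0.01, we fail to reject H₀.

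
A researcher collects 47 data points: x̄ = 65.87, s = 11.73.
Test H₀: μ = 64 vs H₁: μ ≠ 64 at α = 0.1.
One-sample t-test:
H₀: μ = 64
H₁: μ ≠ 64
df = n - 1 = 46
t = (x̄ - μ₀) / (s/√n) = (65.87 - 64) / (11.73/√47) = 1.093
p-value = 0.2801

Since p-value > α = 0.1, we fail to reject H₀.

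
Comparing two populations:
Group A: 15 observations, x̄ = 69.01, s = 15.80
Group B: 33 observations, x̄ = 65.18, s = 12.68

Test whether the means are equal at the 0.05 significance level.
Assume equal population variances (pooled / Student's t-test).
Student's two-sample t-test (equal variances):
H₀: μ₁ = μ₂
H₁: μ₁ ≠ μ₂
df = n₁ + n₂ - 2 = 46
Pooled variance s_p² = [(n₁-1)s₁² + (n₂-1)s₂²] / (n₁ + n₂ - 2) = [(14)(15.80²) + (32)(12.68²)] / 46 = 187.8260
SE = √(s_p²(1/n₁ + 1/n₂)) = √(187.8260 × (1/15 + 1/33)) = 4.2677
t = (x̄₁ - x̄₂) / SE = (69.01 - 65.18) / 4.2677 = 3.83 / 4.2677 = 0.897
p-value = 0.3742

Since p-value > α = 0.05, we fail to reject H₀.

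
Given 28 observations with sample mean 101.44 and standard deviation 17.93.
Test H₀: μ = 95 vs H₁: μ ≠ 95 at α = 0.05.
One-sample t-test:
H₀: μ = 95
H₁: μ ≠ 95
df = n - 1 = 27
t = (x̄ - μ₀) / (s/√n) = (101.44 - 95) / (17.93/√28) = 1.901
p-value = 0.0681

Since p-value > α = 0.05, we fail to reject H₀.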